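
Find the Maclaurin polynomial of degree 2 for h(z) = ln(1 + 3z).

-9*z^2/2 + 3*z

h(0) = 0
h′(0) = 3
h′′(0) = -9
Dividing each by k! gives the coefficients c_0, ..., c_2.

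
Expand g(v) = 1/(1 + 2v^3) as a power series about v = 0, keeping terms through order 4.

1 - 2*v^3

g(0) = 1
g′(0) = 0
g′′(0) = 0
g′′′(0) = -12
g^(4)(0) = 0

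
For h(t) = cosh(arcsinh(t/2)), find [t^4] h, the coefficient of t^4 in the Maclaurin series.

-1/128

Compose series: expand the inner function first, then feed it into the outer expansion.
h(0) = 1
h′(0) = 0
h′′(0) = 1/4
h′′′(0) = 0
h^(4)(0) = -3/16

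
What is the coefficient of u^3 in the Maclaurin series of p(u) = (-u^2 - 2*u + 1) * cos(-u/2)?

1/4

Multiply each power in the prefactor through the base expansion.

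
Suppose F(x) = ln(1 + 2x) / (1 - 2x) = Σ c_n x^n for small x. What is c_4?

28/3

Expand each factor separately, then convolve coefficients.
[x^0] = 0;  [x^1] = 2;  [x^2] = 2;  [x^3] = 20/3;  [x^4] = 28/3.
So c_4 = F^(4)(0)/4! = 28/3.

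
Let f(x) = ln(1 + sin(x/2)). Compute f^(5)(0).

5/32

Plug the Maclaurin series of the inner function into that of the outer and collect terms.
The coefficient of x^5 in the expansion is 1/768, so f^(5)(0) = 5! * (1/768) = 5/32.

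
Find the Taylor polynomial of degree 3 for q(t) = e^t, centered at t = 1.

e*(t - 1)^3/6 + e*(t - 1)^2/2 + e*(t - 1) + e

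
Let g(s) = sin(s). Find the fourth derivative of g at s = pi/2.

The coefficient of (s - pi/2)^4 in the expansion is 1/24, so g^(4)(pi/2) = 4! * (1/24) = 1.

1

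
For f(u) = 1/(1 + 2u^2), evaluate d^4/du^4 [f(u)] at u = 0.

96

The coefficient of u^4 in the expansion is 4, so f^(4)(0) = 4! * (4) = 96.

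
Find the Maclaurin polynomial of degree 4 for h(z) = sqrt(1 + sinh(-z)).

Substitute the inner expansion into the outer series and collect powers.
h(0) = 1
h′(0) = -1/2
h′′(0) = -1/4
h′′′(0) = -7/8
h^(4)(0) = -31/16
The Taylor polynomial is Σ h^(k)(0)/k! · z^k.

-31*z^4/384 - 7*z^3/48 - z^2/8 - z/2 + 1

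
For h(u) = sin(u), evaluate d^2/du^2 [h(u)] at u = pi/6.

-1/2

Apply the Taylor formula c_k = f^(k)(a)/k!.
From the series, [(u - pi/6)^2] h = -1/4; multiply by 2! = 2 to get -1/2.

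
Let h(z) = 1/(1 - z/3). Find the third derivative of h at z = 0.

2/9

The coefficient of z^3 in the expansion is 1/27, so h′′′(0) = 3! * (1/27) = 2/9.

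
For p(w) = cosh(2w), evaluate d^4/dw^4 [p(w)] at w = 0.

16

Compute the successive derivatives at the expansion point and divide by k!.
The coefficient of w^4 in the expansion is 2/3, so p^(4)(0) = 4! * (2/3) = 16.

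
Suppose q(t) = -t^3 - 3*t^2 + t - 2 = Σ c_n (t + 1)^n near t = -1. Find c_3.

q(-1) = -5
q′(-1) = 4
q′′(-1) = 0
q′′′(-1) = -6
The Taylor polynomial is Σ q^(k)(-1)/k! · (t + 1)^k.

-1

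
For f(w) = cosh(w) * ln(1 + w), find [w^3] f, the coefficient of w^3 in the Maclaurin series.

Write out both Maclaurin series and multiply, keeping only the needed powers.

5/6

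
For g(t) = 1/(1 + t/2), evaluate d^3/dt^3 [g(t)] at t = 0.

-3/4

The coefficient of t^3 in the expansion is -1/8, so g′′′(0) = 3! * (-1/8) = -3/4.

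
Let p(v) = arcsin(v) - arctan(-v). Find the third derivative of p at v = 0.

Add the two expansions coefficient-wise.
From the series, [v^3] p = -1/6; multiply by 3! = 6 to get -1.

-1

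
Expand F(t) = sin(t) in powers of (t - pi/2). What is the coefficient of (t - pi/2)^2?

-1/2

F(pi/2) = 1
F′(pi/2) = 0
F′′(pi/2) = -1
The Taylor polynomial is Σ F^(k)(pi/2)/k! · (t - pi/2)^k.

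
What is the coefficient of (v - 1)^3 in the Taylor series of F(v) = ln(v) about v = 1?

Differentiate repeatedly and evaluate at the center.
[(v - 1)^0] = 0;  [(v - 1)^1] = 1;  [(v - 1)^2] = -1/2;  [(v - 1)^3] = 1/3.
So c_3 = F′′′(1)/3! = 1/3.

1/3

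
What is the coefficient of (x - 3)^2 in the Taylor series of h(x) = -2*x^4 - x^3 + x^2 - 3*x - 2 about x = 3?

-116

h(3) = -191
h′(3) = -240
h′′(3) = -232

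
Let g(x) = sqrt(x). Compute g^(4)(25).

-3/250000

Use the known series and substitute for the argument.
The coefficient of (x - 25)^4 in the expansion is -1/2000000, so g^(4)(25) = 4! * (-1/2000000) = -3/250000.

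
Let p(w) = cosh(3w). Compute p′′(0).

9

From the series, [w^2] p = 9/2; multiply by 2! = 2 to get 9.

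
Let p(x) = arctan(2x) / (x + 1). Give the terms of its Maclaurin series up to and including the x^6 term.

-86*x^6/15 + 86*x^5/15 + 2*x^4/3 - 2*x^3/3 - 2*x^2 + 2*x

Multiply the numerator's expansion by the denominator's geometric series.
p(0) = 0
p′(0) = 2
p′′(0) = -4
p′′′(0) = -4
p^(4)(0) = 16
p^(5)(0) = 688
p^(6)(0) = -4128
The Taylor polynomial is Σ p^(k)(0)/k! · x^k.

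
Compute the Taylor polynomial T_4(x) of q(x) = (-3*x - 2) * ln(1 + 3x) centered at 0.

27*x^4/2 - 9*x^3/2 - 6*x

Multiply each power in the prefactor through the base expansion.
[x^0] = 0;  [x^1] = -6;  [x^2] = 0;  [x^3] = -9/2;  [x^4] = 27/2.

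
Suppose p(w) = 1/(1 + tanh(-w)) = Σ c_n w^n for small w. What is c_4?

1/3

Substitute the inner expansion into the outer series and collect powers.
[w^0] = 1;  [w^1] = 1;  [w^2] = 1;  [w^3] = 2/3;  [w^4] = 1/3.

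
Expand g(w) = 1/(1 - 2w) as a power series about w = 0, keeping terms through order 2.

g(0) = 1
g′(0) = 2
g′′(0) = 8

4*w^2 + 2*w + 1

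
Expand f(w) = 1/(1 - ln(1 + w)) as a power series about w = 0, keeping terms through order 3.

w^3/3 + w^2/2 + w + 1

Substitute the inner expansion into the outer series and collect powers.
[w^0] = 1;  [w^1] = 1;  [w^2] = 1/2;  [w^3] = 1/3.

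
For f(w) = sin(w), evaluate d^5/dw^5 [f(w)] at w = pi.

-1

From the series, [(w - pi)^5] f = -1/120; multiply by 5! = 120 to get -1.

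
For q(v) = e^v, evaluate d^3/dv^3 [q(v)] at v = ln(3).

3

The coefficient of (v - ln(3))^3 in the expansion is 1/2, so q′′′(ln(3)) = 3! * (1/2) = 3.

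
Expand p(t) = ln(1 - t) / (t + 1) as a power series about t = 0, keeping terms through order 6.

Expand 1/(denominator) as a geometric series and multiply by the numerator's series.
p(0) = 0
p′(0) = -1
p′′(0) = 1
p′′′(0) = -5
p^(4)(0) = 14
p^(5)(0) = -94
p^(6)(0) = 444

37*t^6/60 - 47*t^5/60 + 7*t^4/12 - 5*t^3/6 + t^2/2 - t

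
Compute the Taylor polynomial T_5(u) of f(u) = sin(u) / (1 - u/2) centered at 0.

7*u^5/240 + u^4/24 + u^3/12 + u^2/2 + u

Expand each factor separately, then convolve coefficients.
f(0) = 0
f′(0) = 1
f′′(0) = 1
f′′′(0) = 1/2
f^(4)(0) = 1
f^(5)(0) = 7/2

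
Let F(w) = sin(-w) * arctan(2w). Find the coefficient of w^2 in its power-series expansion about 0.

-2

Take the Cauchy product of the two expansions.
F(0) = 0
F′(0) = 0
F′′(0) = -4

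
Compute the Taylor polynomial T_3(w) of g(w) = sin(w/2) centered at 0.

-w^3/48 + w/2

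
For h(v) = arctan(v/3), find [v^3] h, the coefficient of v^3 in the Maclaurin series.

-1/81

Apply the Taylor formula c_k = f^(k)(a)/k!.
h(0) = 0
h′(0) = 1/3
h′′(0) = 0
h′′′(0) = -2/27
Dividing each by k! gives the coefficients c_0, ..., c_3.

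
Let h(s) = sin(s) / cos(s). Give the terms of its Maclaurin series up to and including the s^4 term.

s^3/3 + s

Divide the numerator series by the denominator series (power-series long division).
h(0) = 0
h′(0) = 1
h′′(0) = 0
h′′′(0) = 2
h^(4)(0) = 0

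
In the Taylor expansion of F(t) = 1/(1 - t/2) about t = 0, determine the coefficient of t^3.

F(0) = 1
F′(0) = 1/2
F′′(0) = 1/2
F′′′(0) = 3/4
So c_3 = F′′′(0)/3! = 1/8.

1/8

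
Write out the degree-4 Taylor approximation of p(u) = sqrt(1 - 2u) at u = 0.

p(0) = 1
p′(0) = -1
p′′(0) = -1
p′′′(0) = -3
p^(4)(0) = -15
The Taylor polynomial is Σ p^(k)(0)/k! · u^k.

-5*u^4/8 - u^3/2 - u^2/2 - u + 1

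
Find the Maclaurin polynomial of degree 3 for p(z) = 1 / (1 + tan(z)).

-4*z^3/3 + z^2 - z + 1

Expand as Σ (-1)^k u^k with u equal to the inner function's series.
p(0) = 1
p′(0) = -1
p′′(0) = 2
p′′′(0) = -8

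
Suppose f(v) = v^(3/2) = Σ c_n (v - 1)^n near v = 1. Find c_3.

f(1) = 1
f′(1) = 3/2
f′′(1) = 3/4
f′′′(1) = -3/8
So c_3 = f′′′(1)/3! = -1/16.

-1/16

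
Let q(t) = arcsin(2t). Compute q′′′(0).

8

The coefficient of t^3 in the expansion is 4/3, so q′′′(0) = 3! * (4/3) = 8.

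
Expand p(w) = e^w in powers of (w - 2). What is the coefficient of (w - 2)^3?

e^(2)/6

p(2) = e^(2)
p′(2) = e^(2)
p′′(2) = e^(2)
p′′′(2) = e^(2)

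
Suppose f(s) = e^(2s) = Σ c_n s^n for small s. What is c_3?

c_3 = f′′′(0)/3! = 4/3.

4/3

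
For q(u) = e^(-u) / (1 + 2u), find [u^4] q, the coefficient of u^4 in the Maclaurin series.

211/8

Write out both Maclaurin series and multiply, keeping only the needed powers.
[u^0] = 1;  [u^1] = -3;  [u^2] = 13/2;  [u^3] = -79/6;  [u^4] = 211/8.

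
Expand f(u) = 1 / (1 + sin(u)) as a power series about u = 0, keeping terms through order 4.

2*u^4/3 - 5*u^3/6 + u^2 - u + 1

Use the geometric series for the reciprocal, then substitute.
f(0) = 1
f′(0) = -1
f′′(0) = 2
f′′′(0) = -5
f^(4)(0) = 16
Dividing each by k! gives the coefficients c_0, ..., c_4.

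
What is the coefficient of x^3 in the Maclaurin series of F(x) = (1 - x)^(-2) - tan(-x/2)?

97/24

Add the two expansions coefficient-wise.
[x^0] = 1;  [x^1] = 5/2;  [x^2] = 3;  [x^3] = 97/24.
So c_3 = F′′′(0)/3! = 97/24.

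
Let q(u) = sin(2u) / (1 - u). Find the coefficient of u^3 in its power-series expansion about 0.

Expand 1/(denominator) as a geometric series and multiply by the numerator's series.
q(0) = 0
q′(0) = 2
q′′(0) = 4
q′′′(0) = 4
So c_3 = q′′′(0)/3! = 2/3.

2/3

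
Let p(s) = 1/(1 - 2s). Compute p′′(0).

From the series, [s^2] p = 4; multiply by 2! = 2 to get 8.

8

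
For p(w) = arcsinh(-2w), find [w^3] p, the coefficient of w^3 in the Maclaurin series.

4/3

[w^0] = 0;  [w^1] = -2;  [w^2] = 0;  [w^3] = 4/3.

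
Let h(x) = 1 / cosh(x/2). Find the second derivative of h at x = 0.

-1/4

Invert the denominator's series and multiply.
The coefficient of x^2 in the expansion is -1/8, so h′′(0) = 2! * (-1/8) = -1/4.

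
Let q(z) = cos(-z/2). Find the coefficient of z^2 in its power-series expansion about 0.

q(0) = 1
q′(0) = 0
q′′(0) = -1/4

-1/8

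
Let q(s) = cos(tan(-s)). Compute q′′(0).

-1

Let u equal the inner series; expand the outer function in u and truncate.
The coefficient of s^2 in the expansion is -1/2, so q′′(0) = 2! * (-1/2) = -1.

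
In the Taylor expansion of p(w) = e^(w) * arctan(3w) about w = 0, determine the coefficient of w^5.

1769/40

Multiply the two series term by term and collect like powers.
[w^0] = 0;  [w^1] = 3;  [w^2] = 3;  [w^3] = -15/2;  [w^4] = -17/2;  [w^5] = 1769/40.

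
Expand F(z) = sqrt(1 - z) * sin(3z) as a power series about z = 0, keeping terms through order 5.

1581*z^5/640 + 33*z^4/16 - 39*z^3/8 - 3*z^2/2 + 3*z

Take the Cauchy product of the two expansions.
F(0) = 0
F′(0) = 3
F′′(0) = -3
F′′′(0) = -117/4
F^(4)(0) = 99/2
F^(5)(0) = 4743/16
The Taylor polynomial is Σ F^(k)(0)/k! · z^k.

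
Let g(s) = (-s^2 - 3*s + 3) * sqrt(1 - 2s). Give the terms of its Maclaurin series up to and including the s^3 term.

s^3 + s^2/2 - 6*s + 3

Shift and add copies of the series according to the polynomial's terms.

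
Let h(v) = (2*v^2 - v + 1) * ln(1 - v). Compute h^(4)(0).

-22

Shift and add copies of the series according to the polynomial's terms.
The coefficient of v^4 in the expansion is -11/12, so h^(4)(0) = 4! * (-11/12) = -22.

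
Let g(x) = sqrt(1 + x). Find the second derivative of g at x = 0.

-1/4

From the series, [x^2] g = -1/8; multiply by 2! = 2 to get -1/4.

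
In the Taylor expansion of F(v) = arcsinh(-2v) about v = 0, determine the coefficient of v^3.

c_3 = F′′′(0)/3! = 4/3.

4/3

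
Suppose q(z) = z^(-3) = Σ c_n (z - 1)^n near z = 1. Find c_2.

[(z - 1)^0] = 1;  [(z - 1)^1] = -3;  [(z - 1)^2] = 6.

6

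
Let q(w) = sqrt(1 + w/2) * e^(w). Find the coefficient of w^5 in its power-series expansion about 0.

1949/122880

Write out both Maclaurin series and multiply, keeping only the needed powers.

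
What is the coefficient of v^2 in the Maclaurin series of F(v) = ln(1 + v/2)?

Compute the successive derivatives at the expansion point and divide by k!.
F(0) = 0
F′(0) = 1/2
F′′(0) = -1/4

-1/8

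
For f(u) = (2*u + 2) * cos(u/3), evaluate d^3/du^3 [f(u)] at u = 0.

Distribute the polynomial across the series and collect like powers.
From the series, [u^3] f = -1/9; multiply by 3! = 6 to get -2/3.

-2/3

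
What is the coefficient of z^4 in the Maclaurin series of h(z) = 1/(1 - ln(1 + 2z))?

Substitute the inner expansion into the outer series and collect powers.
h(0) = 1
h′(0) = 2
h′′(0) = 4
h′′′(0) = 16
h^(4)(0) = 64
Then c_k = h^(k)(0)/k! gives each Taylor coefficient.

8/3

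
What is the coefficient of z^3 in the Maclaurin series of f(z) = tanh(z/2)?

Differentiate repeatedly and evaluate at the center.
f(0) = 0
f′(0) = 1/2
f′′(0) = 0
f′′′(0) = -1/4
So c_3 = f′′′(0)/3! = -1/24.

-1/24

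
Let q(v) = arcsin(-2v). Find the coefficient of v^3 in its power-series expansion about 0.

-4/3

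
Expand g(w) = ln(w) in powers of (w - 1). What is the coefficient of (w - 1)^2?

Apply the Taylor formula c_k = f^(k)(a)/k!.
[(w - 1)^0] = 0;  [(w - 1)^1] = 1;  [(w - 1)^2] = -1/2.
So c_2 = g′′(1)/2! = -1/2.

-1/2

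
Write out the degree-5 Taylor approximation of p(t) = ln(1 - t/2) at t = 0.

-t^5/160 - t^4/64 - t^3/24 - t^2/8 - t/2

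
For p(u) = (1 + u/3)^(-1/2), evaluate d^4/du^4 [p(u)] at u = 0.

35/432

The coefficient of u^4 in the expansion is 35/10368, so p^(4)(0) = 4! * (35/10368) = 35/432.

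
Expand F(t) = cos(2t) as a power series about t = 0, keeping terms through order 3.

1 - 2*t^2

F(0) = 1
F′(0) = 0
F′′(0) = -4
F′′′(0) = 0
Dividing each by k! gives the coefficients c_0, ..., c_3.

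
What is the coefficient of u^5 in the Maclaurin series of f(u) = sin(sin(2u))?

Plug the Maclaurin series of the inner function into that of the outer and collect terms.
f(0) = 0
f′(0) = 2
f′′(0) = 0
f′′′(0) = -16
f^(4)(0) = 0
f^(5)(0) = 384
Then c_k = f^(k)(0)/k! gives each Taylor coefficient.

16/5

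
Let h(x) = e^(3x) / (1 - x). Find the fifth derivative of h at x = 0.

2208

Take the Cauchy product of the two expansions.
From the series, [x^5] h = 92/5; multiply by 5! = 120 to get 2208.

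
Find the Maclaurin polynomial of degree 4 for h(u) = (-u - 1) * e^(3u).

Shift and add copies of the series according to the polynomial's terms.

-63*u^4/8 - 9*u^3 - 15*u^2/2 - 4*u - 1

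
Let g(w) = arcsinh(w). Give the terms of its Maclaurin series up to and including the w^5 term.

Use the known series and substitute for the argument.
g(0) = 0
g′(0) = 1
g′′(0) = 0
g′′′(0) = -1
g^(4)(0) = 0
g^(5)(0) = 9
Dividing each by k! gives the coefficients c_0, ..., c_5.

3*w^5/40 - w^3/6 + w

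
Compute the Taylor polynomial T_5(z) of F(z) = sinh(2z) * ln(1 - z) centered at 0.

Expand each factor separately, then convolve coefficients.
F(0) = 0
F′(0) = 0
F′′(0) = -4
F′′′(0) = -6
F^(4)(0) = -48
F^(5)(0) = -140
The Taylor polynomial is Σ F^(k)(0)/k! · z^k.

-7*z^5/6 - 2*z^4 - z^3 - 2*z^2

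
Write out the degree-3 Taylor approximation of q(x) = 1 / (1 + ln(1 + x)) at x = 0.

-7*x^3/3 + 3*x^2/2 - x + 1

Use the geometric series for the reciprocal, then substitute.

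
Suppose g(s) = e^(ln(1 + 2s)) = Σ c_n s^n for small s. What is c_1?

2

Compose series: expand the inner function first, then feed it into the outer expansion.
g(0) = 1
g′(0) = 2
The Taylor polynomial is Σ g^(k)(0)/k! · s^k.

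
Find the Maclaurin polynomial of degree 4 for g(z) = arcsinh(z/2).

-z^3/48 + z/2

g(0) = 0
g′(0) = 1/2
g′′(0) = 0
g′′′(0) = -1/8
g^(4)(0) = 0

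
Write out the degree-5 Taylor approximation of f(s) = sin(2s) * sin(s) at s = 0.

Take the Cauchy product of the two expansions.
f(0) = 0
f′(0) = 0
f′′(0) = 4
f′′′(0) = 0
f^(4)(0) = -40
f^(5)(0) = 0

-5*s^4/3 + 2*s^2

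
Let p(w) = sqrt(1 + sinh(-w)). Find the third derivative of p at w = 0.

-7/8

Compose series: expand the inner function first, then feed it into the outer expansion.
From the series, [w^3] p = -7/48; multiply by 3! = 6 to get -7/8.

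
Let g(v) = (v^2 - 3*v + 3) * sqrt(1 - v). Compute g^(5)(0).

-105/32

Distribute the polynomial across the series and collect like powers.
The coefficient of v^5 in the expansion is -7/256, so g^(5)(0) = 5! * (-7/256) = -105/32.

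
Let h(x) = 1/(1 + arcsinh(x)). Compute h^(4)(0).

16

Substitute the inner expansion into the outer series and collect powers.
The coefficient of x^4 in the expansion is 2/3, so h^(4)(0) = 4! * (2/3) = 16.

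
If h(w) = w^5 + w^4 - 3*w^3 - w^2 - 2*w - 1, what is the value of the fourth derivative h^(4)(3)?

384

Use the known series and substitute for the argument.
The coefficient of (w - 3)^4 in the expansion is 16, so h^(4)(3) = 4! * (16) = 384.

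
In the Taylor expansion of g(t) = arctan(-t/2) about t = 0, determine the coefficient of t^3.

g(0) = 0
g′(0) = -1/2
g′′(0) = 0
g′′′(0) = 1/4
Then c_k = g^(k)(0)/k! gives each Taylor coefficient.

1/24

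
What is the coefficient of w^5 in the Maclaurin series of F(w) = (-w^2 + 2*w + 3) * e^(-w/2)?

97/3840

Multiply each power in the prefactor through the base expansion.
F(0) = 3
F′(0) = 1/2
F′′(0) = -13/4
F′′′(0) = 33/8
F^(4)(0) = -61/16
F^(5)(0) = 97/32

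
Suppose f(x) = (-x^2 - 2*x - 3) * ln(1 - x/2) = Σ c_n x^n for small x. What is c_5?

11/120

Multiply each power in the prefactor through the base expansion.
f(0) = 0
f′(0) = 3/2
f′′(0) = 11/4
f′′′(0) = 21/4
f^(4)(0) = 49/8
f^(5)(0) = 11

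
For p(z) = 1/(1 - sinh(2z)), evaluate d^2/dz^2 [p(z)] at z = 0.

Let u equal the inner series; expand the outer function in u and truncate.
The coefficient of z^2 in the expansion is 4, so p′′(0) = 2! * (4) = 8.

8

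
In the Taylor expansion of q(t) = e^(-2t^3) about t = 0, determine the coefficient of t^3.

q(0) = 1
q′(0) = 0
q′′(0) = 0
q′′′(0) = -12

-2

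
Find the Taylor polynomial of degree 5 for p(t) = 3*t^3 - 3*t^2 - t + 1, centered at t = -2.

3*(t + 2)^3 - 21*(t + 2)^2 + 47*(t + 2) - 33

p(-2) = -33
p′(-2) = 47
p′′(-2) = -42
p′′′(-2) = 18
p^(4)(-2) = 0
p^(5)(-2) = 0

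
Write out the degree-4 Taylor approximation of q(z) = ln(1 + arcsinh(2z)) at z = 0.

Compose series: expand the inner function first, then feed it into the outer expansion.
q(0) = 0
q′(0) = 2
q′′(0) = -4
q′′′(0) = 8
q^(4)(0) = -32
Then c_k = q^(k)(0)/k! gives each Taylor coefficient.

-4*z^4/3 + 4*z^3/3 - 2*z^2 + 2*z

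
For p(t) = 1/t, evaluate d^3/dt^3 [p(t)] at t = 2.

-3/8

Differentiate repeatedly and evaluate at the center.
The coefficient of (t - 2)^3 in the expansion is -1/16, so p′′′(2) = 3! * (-1/16) = -3/8.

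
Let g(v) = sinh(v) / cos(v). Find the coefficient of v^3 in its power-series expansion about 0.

Divide the numerator series by the denominator series (power-series long division).
g(0) = 0
g′(0) = 1
g′′(0) = 0
g′′′(0) = 4
So c_3 = g′′′(0)/3! = 2/3.

2/3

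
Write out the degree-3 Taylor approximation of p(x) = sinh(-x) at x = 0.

-x^3/6 - x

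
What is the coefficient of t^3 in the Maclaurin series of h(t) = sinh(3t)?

9/2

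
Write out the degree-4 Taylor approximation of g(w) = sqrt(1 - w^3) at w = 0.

1 - w^3/2

Differentiate repeatedly and evaluate at the center.
g(0) = 1
g′(0) = 0
g′′(0) = 0
g′′′(0) = -3
g^(4)(0) = 0
Dividing each by k! gives the coefficients c_0, ..., c_4.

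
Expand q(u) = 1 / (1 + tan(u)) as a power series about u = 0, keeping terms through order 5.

-32*u^5/15 + 5*u^4/3 - 4*u^3/3 + u^2 - u + 1

Use the geometric series for the reciprocal, then substitute.
q(0) = 1
q′(0) = -1
q′′(0) = 2
q′′′(0) = -8
q^(4)(0) = 40
q^(5)(0) = -256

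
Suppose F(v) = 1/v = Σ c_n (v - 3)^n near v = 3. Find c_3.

F(3) = 1/3
F′(3) = -1/9
F′′(3) = 2/27
F′′′(3) = -2/27
So c_3 = F′′′(3)/3! = -1/81.

-1/81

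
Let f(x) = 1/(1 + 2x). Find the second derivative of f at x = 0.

From the series, [x^2] f = 4; multiply by 2! = 2 to get 8.

8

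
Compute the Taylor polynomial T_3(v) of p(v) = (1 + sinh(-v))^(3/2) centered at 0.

Compose series: expand the inner function first, then feed it into the outer expansion.

-3*v^3/16 + 3*v^2/8 - 3*v/2 + 1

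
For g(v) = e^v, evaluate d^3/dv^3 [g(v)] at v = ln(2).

Apply the Taylor formula c_k = f^(k)(a)/k!.
The coefficient of (v - ln(2))^3 in the expansion is 1/3, so g′′′(ln(2)) = 3! * (1/3) = 2.

2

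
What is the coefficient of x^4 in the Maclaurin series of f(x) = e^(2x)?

2/3

f(0) = 1
f′(0) = 2
f′′(0) = 4
f′′′(0) = 8
f^(4)(0) = 16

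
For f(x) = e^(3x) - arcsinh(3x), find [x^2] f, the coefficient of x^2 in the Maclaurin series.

Combine the two series term by term.
So c_2 = f′′(0)/2! = 9/2.

9/2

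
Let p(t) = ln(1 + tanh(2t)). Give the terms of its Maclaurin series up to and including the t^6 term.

Substitute the inner expansion into the outer series and collect powers.
p(0) = 0
p′(0) = 2
p′′(0) = -4
p′′′(0) = 0
p^(4)(0) = 32
p^(5)(0) = 0
p^(6)(0) = -1024
Dividing each by k! gives the coefficients c_0, ..., c_6.

-64*t^6/45 + 4*t^4/3 - 2*t^2 + 2*t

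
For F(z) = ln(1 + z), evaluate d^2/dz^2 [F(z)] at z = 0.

-1

The coefficient of z^2 in the expansion is -1/2, so F′′(0) = 2! * (-1/2) = -1.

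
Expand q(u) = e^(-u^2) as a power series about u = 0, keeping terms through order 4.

Use the known series and substitute for the argument.
q(0) = 1
q′(0) = 0
q′′(0) = -2
q′′′(0) = 0
q^(4)(0) = 12

u^4/2 - u^2 + 1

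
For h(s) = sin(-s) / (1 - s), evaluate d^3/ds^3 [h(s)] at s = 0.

-5

Take the Cauchy product of the two expansions.
The coefficient of s^3 in the expansion is -5/6, so h′′′(0) = 3! * (-5/6) = -5.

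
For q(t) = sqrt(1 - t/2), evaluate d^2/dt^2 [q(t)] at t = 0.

-1/16

From the series, [t^2] q = -1/32; multiply by 2! = 2 to get -1/16.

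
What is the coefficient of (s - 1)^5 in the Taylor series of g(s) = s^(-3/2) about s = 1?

-693/256

Differentiate repeatedly and evaluate at the center.
g(1) = 1
g′(1) = -3/2
g′′(1) = 15/4
g′′′(1) = -105/8
g^(4)(1) = 945/16
g^(5)(1) = -10395/32
So c_5 = g^(5)(1)/5! = -693/256.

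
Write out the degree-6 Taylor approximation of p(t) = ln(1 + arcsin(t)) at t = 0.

Plug the Maclaurin series of the inner function into that of the outer and collect terms.
p(0) = 0
p′(0) = 1
p′′(0) = -1
p′′′(0) = 3
p^(4)(0) = -10
p^(5)(0) = 53
p^(6)(0) = -304

-19*t^6/45 + 53*t^5/120 - 5*t^4/12 + t^3/2 - t^2/2 + t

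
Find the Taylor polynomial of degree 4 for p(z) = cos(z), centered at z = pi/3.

p(pi/3) = 1/2
p′(pi/3) = -sqrt(3)/2
p′′(pi/3) = -1/2
p′′′(pi/3) = sqrt(3)/2
p^(4)(pi/3) = 1/2

(z - pi/3)^4/48 + sqrt(3)*(z - pi/3)^3/12 - (z - pi/3)^2/4 - sqrt(3)*(z - pi/3)/2 + 1/2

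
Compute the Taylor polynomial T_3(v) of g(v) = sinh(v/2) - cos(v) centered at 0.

Combine the two series term by term.
g(0) = -1
g′(0) = 1/2
g′′(0) = 1
g′′′(0) = 1/8
The Taylor polynomial is Σ g^(k)(0)/k! · v^k.

v^3/48 + v^2/2 + v/2 - 1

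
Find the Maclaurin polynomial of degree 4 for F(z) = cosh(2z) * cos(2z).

Multiply the two series term by term and collect like powers.
F(0) = 1
F′(0) = 0
F′′(0) = 0
F′′′(0) = 0
F^(4)(0) = -64
Dividing each by k! gives the coefficients c_0, ..., c_4.

1 - 8*z^4/3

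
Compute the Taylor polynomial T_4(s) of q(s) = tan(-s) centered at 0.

-s^3/3 - s

Differentiate repeatedly and evaluate at the center.
q(0) = 0
q′(0) = -1
q′′(0) = 0
q′′′(0) = -2
q^(4)(0) = 0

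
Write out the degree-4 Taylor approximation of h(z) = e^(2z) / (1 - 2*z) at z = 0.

130*z^4/3 + 64*z^3/3 + 10*z^2 + 4*z + 1

Use 1/(1 - r) = Σ r^k on the denominator, then take the Cauchy product.
h(0) = 1
h′(0) = 4
h′′(0) = 20
h′′′(0) = 128
h^(4)(0) = 1040
The Taylor polynomial is Σ h^(k)(0)/k! · z^k.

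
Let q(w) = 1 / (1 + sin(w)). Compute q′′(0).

Expand as Σ (-1)^k u^k with u equal to the inner function's series.
The coefficient of w^2 in the expansion is 1, so q′′(0) = 2! * (1) = 2.

2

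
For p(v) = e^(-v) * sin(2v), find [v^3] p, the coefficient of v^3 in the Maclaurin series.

Take the Cauchy product of the two expansions.
[v^0] = 0;  [v^1] = 2;  [v^2] = -2;  [v^3] = -1/3.
So c_3 = p′′′(0)/3! = -1/3.

-1/3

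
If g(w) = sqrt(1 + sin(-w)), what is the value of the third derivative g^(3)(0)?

1/8

Plug the Maclaurin series of the inner function into that of the outer and collect terms.
The coefficient of w^3 in the expansion is 1/48, so g′′′(0) = 3! * (1/48) = 1/8.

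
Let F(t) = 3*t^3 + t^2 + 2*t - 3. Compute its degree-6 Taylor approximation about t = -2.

Differentiate repeatedly and evaluate at the center.
F(-2) = -27
F′(-2) = 34
F′′(-2) = -34
F′′′(-2) = 18
F^(4)(-2) = 0
F^(5)(-2) = 0
F^(6)(-2) = 0

3*(t + 2)^3 - 17*(t + 2)^2 + 34*(t + 2) - 27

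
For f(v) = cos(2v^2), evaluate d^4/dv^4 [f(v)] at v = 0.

-48

The coefficient of v^4 in the expansion is -2, so f^(4)(0) = 4! * (-2) = -48.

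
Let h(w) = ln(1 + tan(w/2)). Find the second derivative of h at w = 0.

-1/4

Compose series: expand the inner function first, then feed it into the outer expansion.
The coefficient of w^2 in the expansion is -1/8, so h′′(0) = 2! * (-1/8) = -1/4.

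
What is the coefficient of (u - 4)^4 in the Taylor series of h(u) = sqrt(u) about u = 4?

-5/16384

[(u - 4)^0] = 2;  [(u - 4)^1] = 1/4;  [(u - 4)^2] = -1/64;  [(u - 4)^3] = 1/512;  [(u - 4)^4] = -5/16384.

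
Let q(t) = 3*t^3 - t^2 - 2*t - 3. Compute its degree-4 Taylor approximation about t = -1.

3*(t + 1)^3 - 10*(t + 1)^2 + 9*(t + 1) - 5

[(t + 1)^0] = -5;  [(t + 1)^1] = 9;  [(t + 1)^2] = -10;  [(t + 1)^3] = 3;  [(t + 1)^4] = 0.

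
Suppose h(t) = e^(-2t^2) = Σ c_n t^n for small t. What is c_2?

h(0) = 1
h′(0) = 0
h′′(0) = -4
So c_2 = h′′(0)/2! = -2.

-2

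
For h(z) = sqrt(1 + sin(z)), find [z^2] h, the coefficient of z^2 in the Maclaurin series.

-1/8

Compose series: expand the inner function first, then feed it into the outer expansion.
h(0) = 1
h′(0) = 1/2
h′′(0) = -1/4
So c_2 = h′′(0)/2! = -1/8.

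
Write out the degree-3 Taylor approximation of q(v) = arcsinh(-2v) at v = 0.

4*v^3/3 - 2*v

q(0) = 0
q′(0) = -2
q′′(0) = 0
q′′′(0) = 8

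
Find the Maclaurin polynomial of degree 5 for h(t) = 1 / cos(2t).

Write the quotient as an unknown series and match coefficients against numerator = denominator · series.

10*t^4/3 + 2*t^2 + 1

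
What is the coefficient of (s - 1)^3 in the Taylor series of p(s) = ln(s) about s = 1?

1/3

c_3 = p′′′(1)/3! = 1/3.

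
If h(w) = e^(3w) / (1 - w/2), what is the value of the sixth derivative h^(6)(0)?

11007/4

Take the Cauchy product of the two expansions.
The coefficient of w^6 in the expansion is 1223/320, so h^(6)(0) = 6! * (1223/320) = 11007/4.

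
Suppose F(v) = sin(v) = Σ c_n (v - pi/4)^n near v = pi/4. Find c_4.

Differentiate repeatedly and evaluate at the center.
F(pi/4) = sqrt(2)/2
F′(pi/4) = sqrt(2)/2
F′′(pi/4) = -sqrt(2)/2
F′′′(pi/4) = -sqrt(2)/2
F^(4)(pi/4) = sqrt(2)/2
So c_4 = F^(4)(pi/4)/4! = sqrt(2)/48.

sqrt(2)/48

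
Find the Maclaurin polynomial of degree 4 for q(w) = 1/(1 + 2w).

Use the known series and substitute for the argument.
q(0) = 1
q′(0) = -2
q′′(0) = 8
q′′′(0) = -48
q^(4)(0) = 384
The Taylor polynomial is Σ q^(k)(0)/k! · w^k.

16*w^4 - 8*w^3 + 4*w^2 - 2*w + 1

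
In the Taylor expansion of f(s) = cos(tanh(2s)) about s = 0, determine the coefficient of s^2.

Let u equal the inner series; expand the outer function in u and truncate.

-2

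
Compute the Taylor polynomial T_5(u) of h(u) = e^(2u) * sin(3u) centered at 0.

Take the Cauchy product of the two expansions.
h(0) = 0
h′(0) = 3
h′′(0) = 12
h′′′(0) = 9
h^(4)(0) = -120
h^(5)(0) = -597

-199*u^5/40 - 5*u^4 + 3*u^3/2 + 6*u^2 + 3*u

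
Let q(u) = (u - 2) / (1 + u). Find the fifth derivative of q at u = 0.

360

Shift and add copies of the series according to the polynomial's terms.
The coefficient of u^5 in the expansion is 3, so q^(5)(0) = 5! * (3) = 360.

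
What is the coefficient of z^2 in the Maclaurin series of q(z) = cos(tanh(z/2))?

Substitute the inner expansion into the outer series and collect powers.
[z^0] = 1;  [z^1] = 0;  [z^2] = -1/8.
So c_2 = q′′(0)/2! = -1/8.

-1/8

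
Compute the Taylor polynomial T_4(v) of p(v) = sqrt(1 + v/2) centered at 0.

p(0) = 1
p′(0) = 1/4
p′′(0) = -1/16
p′′′(0) = 3/64
p^(4)(0) = -15/256
The Taylor polynomial is Σ p^(k)(0)/k! · v^k.

-5*v^4/2048 + v^3/128 - v^2/32 + v/4 + 1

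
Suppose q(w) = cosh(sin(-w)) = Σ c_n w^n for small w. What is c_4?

-1/8

Plug the Maclaurin series of the inner function into that of the outer and collect terms.
[w^0] = 1;  [w^1] = 0;  [w^2] = 1/2;  [w^3] = 0;  [w^4] = -1/8.
So c_4 = q^(4)(0)/4! = -1/8.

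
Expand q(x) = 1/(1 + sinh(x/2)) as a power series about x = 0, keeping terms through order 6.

77*x^6/2880 - 181*x^5/3840 + x^4/12 - 7*x^3/48 + x^2/4 - x/2 + 1

Plug the Maclaurin series of the inner function into that of the outer and collect terms.
[x^0] = 1;  [x^1] = -1/2;  [x^2] = 1/4;  [x^3] = -7/48;  [x^4] = 1/12;  [x^5] = -181/3840;  [x^6] = 77/2880.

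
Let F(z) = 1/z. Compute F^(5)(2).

-15/8

From the series, [(z - 2)^5] F = -1/64; multiply by 5! = 120 to get -15/8.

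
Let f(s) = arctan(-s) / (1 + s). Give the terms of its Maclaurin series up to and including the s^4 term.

2*s^4/3 - 2*s^3/3 + s^2 - s

Expand each factor separately, then convolve coefficients.
f(0) = 0
f′(0) = -1
f′′(0) = 2
f′′′(0) = -4
f^(4)(0) = 16
Dividing each by k! gives the coefficients c_0, ..., c_4.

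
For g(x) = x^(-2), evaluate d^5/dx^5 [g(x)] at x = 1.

The coefficient of (x - 1)^5 in the expansion is -6, so g^(5)(1) = 5! * (-6) = -720.

-720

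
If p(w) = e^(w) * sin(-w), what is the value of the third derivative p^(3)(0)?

Expand each factor separately, then convolve coefficients.
From the series, [w^3] p = -1/3; multiply by 3! = 6 to get -2.

-2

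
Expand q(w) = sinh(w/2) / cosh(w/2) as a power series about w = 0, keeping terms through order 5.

w^5/240 - w^3/24 + w/2

Invert the denominator's series and multiply.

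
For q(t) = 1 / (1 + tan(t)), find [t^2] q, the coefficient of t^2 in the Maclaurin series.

Write 1/(1+u) = 1 - u + u^2 - u^3 + ... and substitute the series for u.

1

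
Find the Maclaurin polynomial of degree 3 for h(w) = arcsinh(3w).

h(0) = 0
h′(0) = 3
h′′(0) = 0
h′′′(0) = -27

-9*w^3/2 + 3*w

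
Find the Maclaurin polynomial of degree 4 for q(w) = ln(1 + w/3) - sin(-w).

Expand each term separately and add.
q(0) = 0
q′(0) = 4/3
q′′(0) = -1/9
q′′′(0) = -25/27
q^(4)(0) = -2/27

-w^4/324 - 25*w^3/162 - w^2/18 + 4*w/3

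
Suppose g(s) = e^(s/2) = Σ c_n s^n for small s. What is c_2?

Apply the Taylor formula c_k = f^(k)(a)/k!.
[s^0] = 1;  [s^1] = 1/2;  [s^2] = 1/8.

1/8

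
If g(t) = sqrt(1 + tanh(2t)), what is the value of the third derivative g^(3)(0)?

Substitute the inner expansion into the outer series and collect powers.
The coefficient of t^3 in the expansion is -5/6, so g′′′(0) = 3! * (-5/6) = -5.

-5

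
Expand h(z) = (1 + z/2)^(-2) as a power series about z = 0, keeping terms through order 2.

Differentiate repeatedly and evaluate at the center.
h(0) = 1
h′(0) = -1
h′′(0) = 3/2

3*z^2/4 - z + 1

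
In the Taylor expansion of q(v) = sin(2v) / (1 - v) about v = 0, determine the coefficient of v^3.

2/3

Expand each factor separately, then convolve coefficients.
So c_3 = q′′′(0)/3! = 2/3.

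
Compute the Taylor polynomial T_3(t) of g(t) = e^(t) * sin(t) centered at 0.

t^3/3 + t^2 + t

Multiply the two series term by term and collect like powers.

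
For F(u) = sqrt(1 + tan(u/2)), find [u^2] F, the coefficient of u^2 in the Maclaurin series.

-1/32

Plug the Maclaurin series of the inner function into that of the outer and collect terms.
F(0) = 1
F′(0) = 1/4
F′′(0) = -1/16
The Taylor polynomial is Σ F^(k)(0)/k! · u^k.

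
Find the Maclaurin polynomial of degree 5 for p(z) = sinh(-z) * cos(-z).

Multiply the two series term by term and collect like powers.
[z^0] = 0;  [z^1] = -1;  [z^2] = 0;  [z^3] = 1/3;  [z^4] = 0;  [z^5] = 1/30.

z^5/30 + z^3/3 - z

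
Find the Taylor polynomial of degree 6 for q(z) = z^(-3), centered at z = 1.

28*(z - 1)^6 - 21*(z - 1)^5 + 15*(z - 1)^4 - 10*(z - 1)^3 + 6*(z - 1)^2 - 3*(z - 1) + 1

Apply the Taylor formula c_k = f^(k)(a)/k!.
q(1) = 1
q′(1) = -3
q′′(1) = 12
q′′′(1) = -60
q^(4)(1) = 360
q^(5)(1) = -2520
q^(6)(1) = 20160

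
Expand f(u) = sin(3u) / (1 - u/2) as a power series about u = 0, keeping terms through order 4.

Take the Cauchy product of the two expansions.
[u^0] = 0;  [u^1] = 3;  [u^2] = 3/2;  [u^3] = -15/4;  [u^4] = -15/8.

-15*u^4/8 - 15*u^3/4 + 3*u^2/2 + 3*u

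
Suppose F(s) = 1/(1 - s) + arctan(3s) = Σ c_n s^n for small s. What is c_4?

1

Combine the two series term by term.
[s^0] = 1;  [s^1] = 4;  [s^2] = 1;  [s^3] = -8;  [s^4] = 1.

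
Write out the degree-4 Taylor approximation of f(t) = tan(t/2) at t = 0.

t^3/24 + t/2

f(0) = 0
f′(0) = 1/2
f′′(0) = 0
f′′′(0) = 1/4
f^(4)(0) = 0
Dividing each by k! gives the coefficients c_0, ..., c_4.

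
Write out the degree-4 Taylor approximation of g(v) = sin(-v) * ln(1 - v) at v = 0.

v^4/6 + v^3/2 + v^2

Take the Cauchy product of the two expansions.
g(0) = 0
g′(0) = 0
g′′(0) = 2
g′′′(0) = 3
g^(4)(0) = 4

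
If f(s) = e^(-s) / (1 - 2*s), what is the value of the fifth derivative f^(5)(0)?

Expand 1/(denominator) as a geometric series and multiply by the numerator's series.
The coefficient of s^5 in the expansion is 2329/120, so f^(5)(0) = 5! * (2329/120) = 2329.

2329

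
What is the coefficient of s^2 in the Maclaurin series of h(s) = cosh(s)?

h(0) = 1
h′(0) = 0
h′′(0) = 1
So c_2 = h′′(0)/2! = 1/2.

1/2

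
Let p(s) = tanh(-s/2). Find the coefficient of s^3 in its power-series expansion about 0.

p(0) = 0
p′(0) = -1/2
p′′(0) = 0
p′′′(0) = 1/4

1/24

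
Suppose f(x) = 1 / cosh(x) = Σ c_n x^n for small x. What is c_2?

Write the quotient as an unknown series and match coefficients against numerator = denominator · series.

-1/2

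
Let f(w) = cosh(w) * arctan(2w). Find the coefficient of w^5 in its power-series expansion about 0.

Take the Cauchy product of the two expansions.
f(0) = 0
f′(0) = 2
f′′(0) = 0
f′′′(0) = -10
f^(4)(0) = 0
f^(5)(0) = 618
Then c_k = f^(k)(0)/k! gives each Taylor coefficient.

103/20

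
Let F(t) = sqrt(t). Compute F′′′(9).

The coefficient of (t - 9)^3 in the expansion is 1/3888, so F′′′(9) = 3! * (1/3888) = 1/648.

1/648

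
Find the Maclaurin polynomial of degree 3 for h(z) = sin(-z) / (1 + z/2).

-z^3/12 + z^2/2 - z

Expand each factor separately, then convolve coefficients.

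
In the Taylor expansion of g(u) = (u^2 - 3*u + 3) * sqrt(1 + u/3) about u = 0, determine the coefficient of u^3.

Distribute the polynomial across the series and collect like powers.
[u^0] = 3;  [u^1] = -5/2;  [u^2] = 11/24;  [u^3] = 31/144.
So c_3 = g′′′(0)/3! = 31/144.

31/144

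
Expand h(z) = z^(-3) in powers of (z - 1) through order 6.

Apply the Taylor formula c_k = f^(k)(a)/k!.
h(1) = 1
h′(1) = -3
h′′(1) = 12
h′′′(1) = -60
h^(4)(1) = 360
h^(5)(1) = -2520
h^(6)(1) = 20160

28*(z - 1)^6 - 21*(z - 1)^5 + 15*(z - 1)^4 - 10*(z - 1)^3 + 6*(z - 1)^2 - 3*(z - 1) + 1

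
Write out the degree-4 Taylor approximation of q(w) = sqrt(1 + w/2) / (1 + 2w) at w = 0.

Write out both Maclaurin series and multiply, keeping only the needed powers.
[w^0] = 1;  [w^1] = -7/4;  [w^2] = 111/32;  [w^3] = -887/128;  [w^4] = 28379/2048.

28379*w^4/2048 - 887*w^3/128 + 111*w^2/32 - 7*w/4 + 1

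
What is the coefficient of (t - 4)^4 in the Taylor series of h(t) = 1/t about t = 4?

h(4) = 1/4
h′(4) = -1/16
h′′(4) = 1/32
h′′′(4) = -3/128
h^(4)(4) = 3/128
Dividing each by k! gives the coefficients c_0, ..., c_4.

1/1024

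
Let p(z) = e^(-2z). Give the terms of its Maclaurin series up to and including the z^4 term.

2*z^4/3 - 4*z^3/3 + 2*z^2 - 2*z + 1

p(0) = 1
p′(0) = -2
p′′(0) = 4
p′′′(0) = -8
p^(4)(0) = 16
The Taylor polynomial is Σ p^(k)(0)/k! · z^k.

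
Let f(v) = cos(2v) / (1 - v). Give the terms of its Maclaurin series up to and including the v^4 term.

Expand each factor separately, then convolve coefficients.
f(0) = 1
f′(0) = 1
f′′(0) = -2
f′′′(0) = -6
f^(4)(0) = -8

-v^4/3 - v^3 - v^2 + v + 1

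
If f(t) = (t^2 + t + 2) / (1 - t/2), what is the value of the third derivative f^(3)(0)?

6

Shift and add copies of the series according to the polynomial's terms.
The coefficient of t^3 in the expansion is 1, so f′′′(0) = 3! * (1) = 6.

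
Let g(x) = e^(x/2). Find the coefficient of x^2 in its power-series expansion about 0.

[x^0] = 1;  [x^1] = 1/2;  [x^2] = 1/8.
So c_2 = g′′(0)/2! = 1/8.

1/8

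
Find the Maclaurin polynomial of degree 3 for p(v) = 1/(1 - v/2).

Apply the Taylor formula c_k = f^(k)(a)/k!.
[v^0] = 1;  [v^1] = 1/2;  [v^2] = 1/4;  [v^3] = 1/8.

v^3/8 + v^2/4 + v/2 + 1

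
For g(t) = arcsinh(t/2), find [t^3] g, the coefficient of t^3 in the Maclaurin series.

[t^0] = 0;  [t^1] = 1/2;  [t^2] = 0;  [t^3] = -1/48.

-1/48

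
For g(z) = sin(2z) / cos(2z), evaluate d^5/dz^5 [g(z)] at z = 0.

Invert the denominator's series and multiply.
From the series, [z^5] g = 64/15; multiply by 5! = 120 to get 512.

512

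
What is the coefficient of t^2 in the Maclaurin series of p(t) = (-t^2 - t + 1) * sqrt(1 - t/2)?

-25/32

Distribute the polynomial across the series and collect like powers.
[t^0] = 1;  [t^1] = -5/4;  [t^2] = -25/32.
So c_2 = p′′(0)/2! = -25/32.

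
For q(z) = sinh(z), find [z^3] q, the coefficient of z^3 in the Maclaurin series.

Apply the Taylor formula c_k = f^(k)(a)/k!.
[z^0] = 0;  [z^1] = 1;  [z^2] = 0;  [z^3] = 1/6.
So c_3 = q′′′(0)/3! = 1/6.

1/6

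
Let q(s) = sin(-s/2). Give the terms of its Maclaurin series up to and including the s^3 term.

s^3/48 - s/2

q(0) = 0
q′(0) = -1/2
q′′(0) = 0
q′′′(0) = 1/8
Then c_k = q^(k)(0)/k! gives each Taylor coefficient.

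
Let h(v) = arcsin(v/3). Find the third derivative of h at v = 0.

1/27

The coefficient of v^3 in the expansion is 1/162, so h′′′(0) = 3! * (1/162) = 1/27.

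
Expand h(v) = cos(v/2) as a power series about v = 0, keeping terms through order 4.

h(0) = 1
h′(0) = 0
h′′(0) = -1/4
h′′′(0) = 0
h^(4)(0) = 1/16
The Taylor polynomial is Σ h^(k)(0)/k! · v^k.

v^4/384 - v^2/8 + 1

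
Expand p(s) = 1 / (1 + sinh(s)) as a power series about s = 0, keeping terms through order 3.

-7*s^3/6 + s^2 - s + 1

Expand as Σ (-1)^k u^k with u equal to the inner function's series.
p(0) = 1
p′(0) = -1
p′′(0) = 2
p′′′(0) = -7
Dividing each by k! gives the coefficients c_0, ..., c_3.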